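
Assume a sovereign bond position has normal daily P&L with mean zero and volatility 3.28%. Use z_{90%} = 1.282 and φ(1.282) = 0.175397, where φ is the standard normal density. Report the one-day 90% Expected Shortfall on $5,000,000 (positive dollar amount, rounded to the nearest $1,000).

Tail multiplier: φ(z)/(1−α) = 0.175397 / 0.1 = 1.754.
ES = 3.28% × 1.754 = 5.753%.
On $5,000,000: 0.05753 × $5,000,000 = $287,650.

$288,000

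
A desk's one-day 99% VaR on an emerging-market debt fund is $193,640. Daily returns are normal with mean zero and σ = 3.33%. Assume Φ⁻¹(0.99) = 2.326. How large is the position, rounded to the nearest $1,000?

$2,500,000

VaR as a fraction of value: z·σ = 2.326 × 3.33% = 7.74558%.
Position = $193,640 / 0.0774558 = $2,500,006.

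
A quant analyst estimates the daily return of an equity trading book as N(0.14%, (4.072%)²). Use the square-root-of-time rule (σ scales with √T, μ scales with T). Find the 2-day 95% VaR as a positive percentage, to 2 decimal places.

At 95%, z = 1.645.
σ_{2d} = 4.072% × √2 = 5.759%; μ_{2d} = 2 × 0.14% = 0.280%.
VaR = −(0.280%) + 1.645 × 5.759% = 9.194%.

9.19%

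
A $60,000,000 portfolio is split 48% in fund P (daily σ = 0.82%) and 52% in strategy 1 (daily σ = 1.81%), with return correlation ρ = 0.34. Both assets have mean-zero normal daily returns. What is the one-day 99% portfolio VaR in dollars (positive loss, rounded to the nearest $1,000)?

$1,587,000

σ_p² = 0.48²·0.82² + 0.52²·1.81² + 2·0.34·0.48·0.52·0.82·1.81 = 1.2927 (%²).
σ_p = √1.2927 = 1.137%.
At 99%, z = 2.326.
VaR = 2.326 × 1.137% = 2.645%; on $60,000,000 that is $1,587,000.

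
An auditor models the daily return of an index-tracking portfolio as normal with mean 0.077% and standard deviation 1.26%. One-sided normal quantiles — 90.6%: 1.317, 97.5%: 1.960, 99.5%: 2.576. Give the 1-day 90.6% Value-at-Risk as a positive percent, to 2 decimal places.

1.58%

VaR = −μ + z·σ = −(0.077%) + 1.317 × 1.26% = 1.582%.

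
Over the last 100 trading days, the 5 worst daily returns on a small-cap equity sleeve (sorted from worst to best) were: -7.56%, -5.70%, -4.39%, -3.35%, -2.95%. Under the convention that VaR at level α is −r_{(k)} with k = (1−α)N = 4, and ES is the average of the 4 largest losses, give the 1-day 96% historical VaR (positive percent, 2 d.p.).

3.35%

k = 4; the 4th lowest return is -3.35%, so VaR = 3.35%.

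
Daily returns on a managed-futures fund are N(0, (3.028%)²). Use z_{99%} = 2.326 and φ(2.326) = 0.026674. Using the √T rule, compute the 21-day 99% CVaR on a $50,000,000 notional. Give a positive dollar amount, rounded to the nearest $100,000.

σ_{21d} = 3.028% × √21 = 13.876%.
ES multiplier = φ(z)/(1−α) = 0.026674/0.01 = 2.667.
ES = 13.876% × 2.667 = 37.007%; on $50,000,000: $18,503,500.

$18,500,000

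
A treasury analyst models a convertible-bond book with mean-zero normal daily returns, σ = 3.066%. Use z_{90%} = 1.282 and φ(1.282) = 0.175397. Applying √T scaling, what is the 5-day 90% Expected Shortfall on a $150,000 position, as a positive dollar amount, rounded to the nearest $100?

$18,000

σ_{5d} = 3.066% × √5 = 6.856%.
ES multiplier = φ(z)/(1−α) = 0.175397/0.1 = 1.754.
ES = 6.856% × 1.754 = 12.025%; on $150,000: $18,038.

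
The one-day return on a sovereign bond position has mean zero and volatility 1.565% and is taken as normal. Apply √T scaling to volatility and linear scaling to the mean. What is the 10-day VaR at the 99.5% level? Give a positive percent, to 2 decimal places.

12.75%

At 99.5%, z = 2.576.
σ_{10d} = 1.565% × √10 = 4.949%.
VaR = 2.576 × 4.949% = 12.749%.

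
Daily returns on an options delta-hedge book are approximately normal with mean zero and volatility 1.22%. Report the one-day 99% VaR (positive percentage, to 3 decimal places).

At 99% one-sided, z = 2.326.
VaR = z·σ = 2.326 × 1.22% = 2.838%.

2.838%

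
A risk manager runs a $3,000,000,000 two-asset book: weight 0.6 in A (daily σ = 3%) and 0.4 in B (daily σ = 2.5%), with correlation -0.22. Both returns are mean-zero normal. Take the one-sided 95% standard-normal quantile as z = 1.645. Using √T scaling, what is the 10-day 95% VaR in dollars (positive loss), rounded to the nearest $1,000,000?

$290,000,000

σ_p = √(0.6²·3² + 0.4²·2.5² + 2·-0.22·0.6·0.4·3·2.5) = 1.857%.
σ_{10d} = 1.857% × √10 = 5.872%.
VaR = 1.645 × 5.872% = 9.659%; on $3,000,000,000 that is $289,770,000.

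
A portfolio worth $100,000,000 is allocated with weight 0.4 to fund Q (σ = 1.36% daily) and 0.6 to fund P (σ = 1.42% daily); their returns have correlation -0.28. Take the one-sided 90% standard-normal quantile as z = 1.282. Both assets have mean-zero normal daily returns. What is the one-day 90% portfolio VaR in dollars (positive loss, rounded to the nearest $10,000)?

σ_p² = 0.4²·1.36² + 0.6²·1.42² + 2·-0.28·0.4·0.6·1.36·1.42 = 0.7623 (%²).
σ_p = √0.7623 = 0.873%.
VaR = 1.282 × 0.873% = 1.119%; on $100,000,000 that is $1,119,000.

$1,120,000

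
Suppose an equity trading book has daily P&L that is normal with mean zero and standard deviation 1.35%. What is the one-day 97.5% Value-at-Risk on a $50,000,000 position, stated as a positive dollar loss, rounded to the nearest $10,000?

$1,320,000

At 97.5% one-sided, z = 1.960.
VaR = z·σ = 1.960 × 1.35% = 2.646%.
On $50,000,000: 0.02646 × $50,000,000 = $1,323,000.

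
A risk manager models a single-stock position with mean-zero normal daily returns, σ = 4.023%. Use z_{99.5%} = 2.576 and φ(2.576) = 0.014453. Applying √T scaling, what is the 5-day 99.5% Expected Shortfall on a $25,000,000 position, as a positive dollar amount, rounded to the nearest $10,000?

$6,500,000

σ_{5d} = 4.023% × √5 = 8.996%.
ES multiplier = φ(z)/(1−α) = 0.014453/0.005 = 2.891.
ES = 8.996% × 2.891 = 26.007%; on $25,000,000: $6,501,750.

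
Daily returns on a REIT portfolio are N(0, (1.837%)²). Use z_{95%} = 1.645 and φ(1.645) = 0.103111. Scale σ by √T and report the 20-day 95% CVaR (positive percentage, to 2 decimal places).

16.94%

σ_{20d} = 1.837% × √20 = 8.215%.
ES multiplier = φ(z)/(1−α) = 0.103111/0.05 = 2.062.
ES = 8.215% × 2.062 = 16.939%.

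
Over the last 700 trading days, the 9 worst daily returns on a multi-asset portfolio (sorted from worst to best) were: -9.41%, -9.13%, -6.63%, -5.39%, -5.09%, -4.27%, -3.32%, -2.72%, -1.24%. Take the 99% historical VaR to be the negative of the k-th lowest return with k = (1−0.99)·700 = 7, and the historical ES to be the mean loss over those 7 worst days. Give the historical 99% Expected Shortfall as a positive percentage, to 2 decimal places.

The 7 worst returns sum to -43.24%.
ES = −(-43.24%) / 7 = 6.1771…% ≈ 6.18%.

6.18%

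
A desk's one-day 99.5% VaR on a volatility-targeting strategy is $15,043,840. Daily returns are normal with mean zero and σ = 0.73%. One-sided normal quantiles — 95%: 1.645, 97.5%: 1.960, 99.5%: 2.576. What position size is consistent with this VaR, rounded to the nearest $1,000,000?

$800,000,000

VaR as a fraction of value: z·σ = 2.576 × 0.73% = 1.88048%.
Position = $15,043,840 / 0.0188048 = $800,000,000.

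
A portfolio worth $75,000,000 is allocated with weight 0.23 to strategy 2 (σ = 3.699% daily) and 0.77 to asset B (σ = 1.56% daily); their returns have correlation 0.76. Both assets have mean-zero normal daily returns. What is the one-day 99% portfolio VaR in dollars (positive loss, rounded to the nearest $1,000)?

$3,365,000

σ_p² = 0.23²·3.699² + 0.77²·1.56² + 2·0.76·0.23·0.77·3.699·1.56 = 3.7200 (%²).
σ_p = √3.7200 = 1.929%.
At 99%, z = 2.326.
VaR = 2.326 × 1.929% = 4.487%; on $75,000,000 that is $3,365,250.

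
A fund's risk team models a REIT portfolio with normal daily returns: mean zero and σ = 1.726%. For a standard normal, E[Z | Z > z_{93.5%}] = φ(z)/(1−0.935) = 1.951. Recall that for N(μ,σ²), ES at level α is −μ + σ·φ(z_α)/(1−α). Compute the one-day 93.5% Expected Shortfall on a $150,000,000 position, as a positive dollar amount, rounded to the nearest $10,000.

ES = 1.726% × 1.951 = 3.367%.
On $150,000,000: 0.03367 × $150,000,000 = $5,050,500.

$5,050,000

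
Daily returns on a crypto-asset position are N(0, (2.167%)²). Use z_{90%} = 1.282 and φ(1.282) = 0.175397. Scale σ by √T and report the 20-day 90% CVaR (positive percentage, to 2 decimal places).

σ_{20d} = 2.167% × √20 = 9.691%.
ES multiplier = φ(z)/(1−α) = 0.175397/0.1 = 1.754.
ES = 9.691% × 1.754 = 16.998%.

17.00%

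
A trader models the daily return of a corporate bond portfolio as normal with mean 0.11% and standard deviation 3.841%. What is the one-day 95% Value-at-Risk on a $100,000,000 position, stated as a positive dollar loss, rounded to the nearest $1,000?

At 95% one-sided, z = 1.645.
VaR = −μ + z·σ = −(0.11%) + 1.645 × 3.841% = 6.208%.
On $100,000,000: 0.06208 × $100,000,000 = $6,208,000.

$6,208,000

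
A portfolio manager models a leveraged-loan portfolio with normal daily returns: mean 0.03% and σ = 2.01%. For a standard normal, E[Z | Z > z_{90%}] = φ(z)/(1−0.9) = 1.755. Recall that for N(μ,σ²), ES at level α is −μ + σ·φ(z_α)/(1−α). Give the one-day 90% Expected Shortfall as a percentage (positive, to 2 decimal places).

3.50%

ES = −(0.03%) + 2.01% × 1.755 = 3.498%.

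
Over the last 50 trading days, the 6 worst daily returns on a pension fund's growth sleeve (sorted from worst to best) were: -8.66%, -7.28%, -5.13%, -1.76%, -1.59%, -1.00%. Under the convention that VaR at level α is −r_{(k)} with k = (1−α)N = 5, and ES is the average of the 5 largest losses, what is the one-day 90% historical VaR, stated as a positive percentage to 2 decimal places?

k = 5; the 5th lowest return is -1.59%, so VaR = 1.59%.

1.59%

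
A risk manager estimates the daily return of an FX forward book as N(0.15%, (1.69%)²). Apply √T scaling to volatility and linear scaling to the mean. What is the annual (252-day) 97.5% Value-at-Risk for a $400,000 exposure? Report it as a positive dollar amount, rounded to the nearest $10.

$59,130

At 97.5%, z = 1.960.
σ_{252d} = 1.69% × √252 = 26.828%; μ_{252d} = 252 × 0.15% = 37.800%.
VaR = −(37.800%) + 1.960 × 26.828% = 14.783%.
On $400,000: 0.14783 × $400,000 = $59,132.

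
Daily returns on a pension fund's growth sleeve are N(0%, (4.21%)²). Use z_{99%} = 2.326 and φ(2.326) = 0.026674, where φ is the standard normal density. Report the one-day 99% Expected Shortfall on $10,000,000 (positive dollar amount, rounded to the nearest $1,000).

Tail multiplier: φ(z)/(1−α) = 0.026674 / 0.01 = 2.667.
ES = 4.21% × 2.667 = 11.228%.
On $10,000,000: 0.11228 × $10,000,000 = $1,122,800.

$1,123,000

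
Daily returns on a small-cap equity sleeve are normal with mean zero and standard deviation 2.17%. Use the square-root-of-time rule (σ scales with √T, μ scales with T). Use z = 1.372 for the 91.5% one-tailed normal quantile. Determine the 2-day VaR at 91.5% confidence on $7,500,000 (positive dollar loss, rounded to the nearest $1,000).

$316,000

σ_{2d} = 2.17% × √2 = 3.069%.
VaR = 1.372 × 3.069% = 4.211%.
On $7,500,000: 0.04211 × $7,500,000 = $315,825.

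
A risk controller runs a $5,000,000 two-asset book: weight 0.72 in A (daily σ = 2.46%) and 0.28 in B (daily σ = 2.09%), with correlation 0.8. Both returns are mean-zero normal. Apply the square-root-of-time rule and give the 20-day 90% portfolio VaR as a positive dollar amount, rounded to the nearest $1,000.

$650,000

σ_p = √(0.72²·2.46² + 0.28²·2.09² + 2·0.8·0.72·0.28·2.46·2.09) = 2.267%.
σ_{20d} = 2.267% × √20 = 10.138%.
z(90%) = 1.282.
VaR = 1.282 × 10.138% = 12.997%; on $5,000,000 that is $649,850.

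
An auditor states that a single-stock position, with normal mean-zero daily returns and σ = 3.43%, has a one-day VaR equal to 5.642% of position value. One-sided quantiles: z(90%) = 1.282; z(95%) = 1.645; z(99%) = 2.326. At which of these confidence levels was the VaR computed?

Implied z = VaR/σ = 5.642 / 3.43 = 1.645.
This matches z(95%) = 1.645.

95%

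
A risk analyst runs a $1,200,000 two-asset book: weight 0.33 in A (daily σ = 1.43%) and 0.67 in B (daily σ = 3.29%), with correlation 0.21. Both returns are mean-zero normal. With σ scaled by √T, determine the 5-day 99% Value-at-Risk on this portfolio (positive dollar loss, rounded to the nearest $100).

σ_p = √(0.33²·1.43² + 0.67²·3.29² + 2·0.21·0.33·0.67·1.43·3.29) = 2.349%.
σ_{5d} = 2.349% × √5 = 5.253%.
z(99%) = 2.326.
VaR = 2.326 × 5.253% = 12.218%; on $1,200,000 that is $146,616.

$146,600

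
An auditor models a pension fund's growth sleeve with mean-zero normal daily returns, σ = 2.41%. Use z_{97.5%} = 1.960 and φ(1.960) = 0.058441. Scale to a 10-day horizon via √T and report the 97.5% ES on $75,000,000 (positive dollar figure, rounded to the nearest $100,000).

$13,400,000

σ_{10d} = 2.41% × √10 = 7.621%.
ES multiplier = φ(z)/(1−α) = 0.058441/0.025 = 2.338.
ES = 7.621% × 2.338 = 17.818%; on $75,000,000: $13,363,500.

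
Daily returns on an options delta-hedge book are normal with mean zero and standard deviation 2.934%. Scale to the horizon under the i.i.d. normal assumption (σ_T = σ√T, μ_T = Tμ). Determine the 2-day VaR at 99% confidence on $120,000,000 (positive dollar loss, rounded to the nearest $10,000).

$11,580,000

At 99%, z = 2.326.
σ_{2d} = 2.934% × √2 = 4.149%.
VaR = 2.326 × 4.149% = 9.651%.
On $120,000,000: 0.09651 × $120,000,000 = $11,581,200.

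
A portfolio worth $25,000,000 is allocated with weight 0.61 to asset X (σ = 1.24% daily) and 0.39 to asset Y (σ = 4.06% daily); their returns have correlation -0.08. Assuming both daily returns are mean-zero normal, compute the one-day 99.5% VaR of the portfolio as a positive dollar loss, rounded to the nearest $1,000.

$1,094,000

σ_p² = 0.61²·1.24² + 0.39²·4.06² + 2·-0.08·0.61·0.39·1.24·4.06 = 2.8877 (%²).
σ_p = √2.8877 = 1.699%.
At 99.5%, z = 2.576.
VaR = 2.576 × 1.699% = 4.377%; on $25,000,000 that is $1,094,250.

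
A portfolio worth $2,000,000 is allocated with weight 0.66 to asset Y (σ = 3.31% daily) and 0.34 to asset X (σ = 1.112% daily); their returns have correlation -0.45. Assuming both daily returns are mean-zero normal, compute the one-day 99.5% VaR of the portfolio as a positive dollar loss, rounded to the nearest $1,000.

σ_p² = 0.66²·3.31² + 0.34²·1.112² + 2·-0.45·0.66·0.34·3.31·1.112 = 4.1721 (%²).
σ_p = √4.1721 = 2.043%.
At 99.5%, z = 2.576.
VaR = 2.576 × 2.043% = 5.263%; on $2,000,000 that is $105,260.

$105,000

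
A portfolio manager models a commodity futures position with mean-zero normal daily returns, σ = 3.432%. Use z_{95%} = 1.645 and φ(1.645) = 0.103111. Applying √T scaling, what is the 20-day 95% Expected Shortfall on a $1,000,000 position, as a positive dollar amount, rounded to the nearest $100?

σ_{20d} = 3.432% × √20 = 15.348%.
ES multiplier = φ(z)/(1−α) = 0.103111/0.05 = 2.062.
ES = 15.348% × 2.062 = 31.648%; on $1,000,000: $316,480.

$316,500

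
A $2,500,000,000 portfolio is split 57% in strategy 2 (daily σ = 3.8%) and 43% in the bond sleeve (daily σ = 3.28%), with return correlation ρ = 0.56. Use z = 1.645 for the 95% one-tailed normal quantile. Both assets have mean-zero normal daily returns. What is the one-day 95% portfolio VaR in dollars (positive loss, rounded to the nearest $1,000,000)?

σ_p² = 0.57²·3.8² + 0.43²·3.28² + 2·0.56·0.57·0.43·3.8·3.28 = 10.1023 (%²).
σ_p = √10.1023 = 3.178%.
VaR = 1.645 × 3.178% = 5.228%; on $2,500,000,000 that is $130,700,000.

$131,000,000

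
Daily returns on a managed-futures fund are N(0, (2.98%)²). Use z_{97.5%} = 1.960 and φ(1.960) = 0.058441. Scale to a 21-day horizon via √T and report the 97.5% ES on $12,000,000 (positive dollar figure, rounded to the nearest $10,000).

$3,830,000

σ_{21d} = 2.98% × √21 = 13.656%.
ES multiplier = φ(z)/(1−α) = 0.058441/0.025 = 2.338.
ES = 13.656% × 2.338 = 31.928%; on $12,000,000: $3,831,360.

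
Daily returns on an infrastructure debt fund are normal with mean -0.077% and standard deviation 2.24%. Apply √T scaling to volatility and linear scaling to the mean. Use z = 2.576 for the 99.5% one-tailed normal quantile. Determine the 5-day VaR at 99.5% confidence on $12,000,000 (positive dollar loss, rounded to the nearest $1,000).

$1,595,000

σ_{5d} = 2.24% × √5 = 5.009%; μ_{5d} = 5 × -0.077% = -0.385%.
VaR = −(-0.385%) + 2.576 × 5.009% = 13.288%.
On $12,000,000: 0.13288 × $12,000,000 = $1,594,560.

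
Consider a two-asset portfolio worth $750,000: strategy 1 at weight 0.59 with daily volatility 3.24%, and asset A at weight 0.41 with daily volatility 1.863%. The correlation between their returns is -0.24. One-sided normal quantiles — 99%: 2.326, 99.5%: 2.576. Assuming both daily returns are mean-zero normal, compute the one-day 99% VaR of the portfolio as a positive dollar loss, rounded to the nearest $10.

$32,810

σ_p² = 0.59²·3.24² + 0.41²·1.863² + 2·-0.24·0.59·0.41·3.24·1.863 = 3.5368 (%²).
σ_p = √3.5368 = 1.881%.
VaR = 2.326 × 1.881% = 4.375%; on $750,000 that is $32,812.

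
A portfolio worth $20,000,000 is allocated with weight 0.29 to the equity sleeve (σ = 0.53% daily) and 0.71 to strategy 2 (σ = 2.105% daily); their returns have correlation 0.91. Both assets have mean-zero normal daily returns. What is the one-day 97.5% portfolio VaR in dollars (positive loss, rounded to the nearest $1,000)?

$641,000

σ_p² = 0.29²·0.53² + 0.71²·2.105² + 2·0.91·0.29·0.71·0.53·2.105 = 2.6754 (%²).
σ_p = √2.6754 = 1.636%.
At 97.5%, z = 1.960.
VaR = 1.960 × 1.636% = 3.207%; on $20,000,000 that is $641,400.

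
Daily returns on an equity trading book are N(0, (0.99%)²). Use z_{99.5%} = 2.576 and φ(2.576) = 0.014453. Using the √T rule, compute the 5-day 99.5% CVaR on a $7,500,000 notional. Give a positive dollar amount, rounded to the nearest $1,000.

$480,000

σ_{5d} = 0.99% × √5 = 2.214%.
ES multiplier = φ(z)/(1−α) = 0.014453/0.005 = 2.891.
ES = 2.214% × 2.891 = 6.401%; on $7,500,000: $480,075.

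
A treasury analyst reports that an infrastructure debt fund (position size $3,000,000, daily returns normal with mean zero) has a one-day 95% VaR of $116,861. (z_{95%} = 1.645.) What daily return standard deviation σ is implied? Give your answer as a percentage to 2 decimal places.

VaR as a fraction: $116,861 / $3,000,000 = 3.895%.
σ = VaR / z = 3.895% / 1.645 = 2.368%.

2.37%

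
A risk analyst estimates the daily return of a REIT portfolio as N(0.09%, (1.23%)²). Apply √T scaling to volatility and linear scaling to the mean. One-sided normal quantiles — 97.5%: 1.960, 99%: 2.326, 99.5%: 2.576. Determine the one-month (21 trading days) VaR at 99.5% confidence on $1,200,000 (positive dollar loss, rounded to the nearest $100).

σ_{21d} = 1.23% × √21 = 5.637%; μ_{21d} = 21 × 0.09% = 1.890%.
VaR = −(1.890%) + 2.576 × 5.637% = 12.631%.
On $1,200,000: 0.12631 × $1,200,000 = $151,572.

$151,600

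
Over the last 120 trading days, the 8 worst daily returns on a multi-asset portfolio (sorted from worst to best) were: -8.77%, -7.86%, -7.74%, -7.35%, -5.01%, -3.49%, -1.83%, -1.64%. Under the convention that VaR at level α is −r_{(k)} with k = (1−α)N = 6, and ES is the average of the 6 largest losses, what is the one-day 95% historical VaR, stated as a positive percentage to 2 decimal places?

k = 6; the 6th lowest return is -3.49%, so VaR = 3.49%.

3.49%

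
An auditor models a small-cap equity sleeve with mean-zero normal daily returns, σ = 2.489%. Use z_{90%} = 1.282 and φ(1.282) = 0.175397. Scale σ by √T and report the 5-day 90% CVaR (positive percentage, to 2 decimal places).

σ_{5d} = 2.489% × √5 = 5.566%.
ES multiplier = φ(z)/(1−α) = 0.175397/0.1 = 1.754.
ES = 5.566% × 1.754 = 9.763%.

9.76%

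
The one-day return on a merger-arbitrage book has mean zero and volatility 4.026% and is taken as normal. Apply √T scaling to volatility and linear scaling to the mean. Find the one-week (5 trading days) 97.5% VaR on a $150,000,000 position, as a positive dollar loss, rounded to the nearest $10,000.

At 97.5%, z = 1.960.
σ_{5d} = 4.026% × √5 = 9.002%.
VaR = 1.960 × 9.002% = 17.644%.
On $150,000,000: 0.17644 × $150,000,000 = $26,466,000.

$26,470,000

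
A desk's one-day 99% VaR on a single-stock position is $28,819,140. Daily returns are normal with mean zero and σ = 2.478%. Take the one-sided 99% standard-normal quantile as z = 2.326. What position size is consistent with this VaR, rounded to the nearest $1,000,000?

$500,000,000

VaR as a fraction of value: z·σ = 2.326 × 2.478% = 5.76383%.
Position = $28,819,140 / 0.0576383 = $500,000,000.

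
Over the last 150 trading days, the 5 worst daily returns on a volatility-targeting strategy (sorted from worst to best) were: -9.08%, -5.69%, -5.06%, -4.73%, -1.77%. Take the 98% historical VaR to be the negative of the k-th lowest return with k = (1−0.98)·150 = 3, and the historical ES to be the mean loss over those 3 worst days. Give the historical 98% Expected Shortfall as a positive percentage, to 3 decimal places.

The 3 worst returns sum to -19.83%.
ES = −(-19.83%) / 3 = 6.61% ≈ 6.610%.

6.610%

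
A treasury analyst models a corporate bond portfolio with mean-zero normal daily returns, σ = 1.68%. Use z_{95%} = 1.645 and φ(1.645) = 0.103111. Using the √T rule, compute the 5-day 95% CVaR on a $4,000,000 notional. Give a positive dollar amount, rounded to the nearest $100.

σ_{5d} = 1.68% × √5 = 3.757%.
ES multiplier = φ(z)/(1−α) = 0.103111/0.05 = 2.062.
ES = 3.757% × 2.062 = 7.747%; on $4,000,000: $309,880.

$309,900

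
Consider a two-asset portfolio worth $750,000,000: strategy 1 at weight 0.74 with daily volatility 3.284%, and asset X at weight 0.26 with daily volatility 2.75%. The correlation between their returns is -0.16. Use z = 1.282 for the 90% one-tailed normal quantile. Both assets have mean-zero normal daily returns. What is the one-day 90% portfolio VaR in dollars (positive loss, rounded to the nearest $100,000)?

σ_p² = 0.74²·3.284² + 0.26²·2.75² + 2·-0.16·0.74·0.26·3.284·2.75 = 5.8609 (%²).
σ_p = √5.8609 = 2.421%.
VaR = 1.282 × 2.421% = 3.104%; on $750,000,000 that is $23,280,000.

$23,300,000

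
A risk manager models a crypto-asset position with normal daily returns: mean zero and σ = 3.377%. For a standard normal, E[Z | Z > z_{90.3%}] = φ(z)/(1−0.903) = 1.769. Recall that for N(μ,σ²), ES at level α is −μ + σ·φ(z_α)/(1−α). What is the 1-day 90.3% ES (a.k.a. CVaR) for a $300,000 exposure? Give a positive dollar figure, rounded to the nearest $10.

$17,920

ES = 3.377% × 1.769 = 5.974%.
On $300,000: 0.05974 × $300,000 = $17,922.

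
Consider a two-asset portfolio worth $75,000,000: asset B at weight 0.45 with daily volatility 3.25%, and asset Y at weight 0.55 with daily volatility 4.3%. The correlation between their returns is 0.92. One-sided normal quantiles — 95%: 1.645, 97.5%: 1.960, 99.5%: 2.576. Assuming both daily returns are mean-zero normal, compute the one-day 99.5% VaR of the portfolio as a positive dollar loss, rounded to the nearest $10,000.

σ_p² = 0.45²·3.25² + 0.55²·4.3² + 2·0.92·0.45·0.55·3.25·4.3 = 14.0963 (%²).
σ_p = √14.0963 = 3.755%.
VaR = 2.576 × 3.755% = 9.673%; on $75,000,000 that is $7,254,750.

$7,250,000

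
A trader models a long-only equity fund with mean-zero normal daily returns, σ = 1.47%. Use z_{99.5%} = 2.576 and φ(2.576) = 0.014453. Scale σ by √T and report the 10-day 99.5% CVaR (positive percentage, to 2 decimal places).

13.44%

σ_{10d} = 1.47% × √10 = 4.649%.
ES multiplier = φ(z)/(1−α) = 0.014453/0.005 = 2.891.
ES = 4.649% × 2.891 = 13.440%.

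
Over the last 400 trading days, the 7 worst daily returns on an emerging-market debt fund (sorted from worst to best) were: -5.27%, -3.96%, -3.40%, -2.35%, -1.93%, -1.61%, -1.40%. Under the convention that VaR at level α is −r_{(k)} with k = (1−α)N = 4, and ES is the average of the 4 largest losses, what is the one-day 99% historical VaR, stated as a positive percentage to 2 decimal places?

k = 4; the 4th lowest return is -2.35%, so VaR = 2.35%.

2.35%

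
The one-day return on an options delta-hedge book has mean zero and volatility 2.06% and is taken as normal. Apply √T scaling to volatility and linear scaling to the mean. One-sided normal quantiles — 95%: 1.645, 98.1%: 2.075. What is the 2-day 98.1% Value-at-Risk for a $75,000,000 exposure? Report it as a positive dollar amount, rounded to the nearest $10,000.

$4,530,000

σ_{2d} = 2.06% × √2 = 2.913%.
VaR = 2.075 × 2.913% = 6.044%.
On $75,000,000: 0.06044 × $75,000,000 = $4,533,000.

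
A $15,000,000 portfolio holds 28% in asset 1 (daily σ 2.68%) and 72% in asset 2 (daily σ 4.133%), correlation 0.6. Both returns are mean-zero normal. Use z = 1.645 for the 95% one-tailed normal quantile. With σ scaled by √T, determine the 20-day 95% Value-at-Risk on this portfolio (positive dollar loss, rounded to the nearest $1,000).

σ_p = √(0.28²·2.68² + 0.72²·4.133² + 2·0.6·0.28·0.72·2.68·4.133) = 3.478%.
σ_{20d} = 3.478% × √20 = 15.554%.
VaR = 1.645 × 15.554% = 25.586%; on $15,000,000 that is $3,837,900.

$3,838,000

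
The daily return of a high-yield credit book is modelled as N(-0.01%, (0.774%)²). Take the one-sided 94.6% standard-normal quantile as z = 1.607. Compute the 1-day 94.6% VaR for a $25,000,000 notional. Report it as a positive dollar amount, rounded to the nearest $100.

VaR = −μ + z·σ = −(-0.01%) + 1.607 × 0.774% = 1.254%.
On $25,000,000: 0.01254 × $25,000,000 = $313,500.

$313,500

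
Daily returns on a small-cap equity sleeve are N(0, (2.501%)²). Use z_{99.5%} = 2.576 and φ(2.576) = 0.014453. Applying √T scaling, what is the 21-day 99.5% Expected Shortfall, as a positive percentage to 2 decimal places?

σ_{21d} = 2.501% × √21 = 11.461%.
ES multiplier = φ(z)/(1−α) = 0.014453/0.005 = 2.891.
ES = 11.461% × 2.891 = 33.134%.

33.13%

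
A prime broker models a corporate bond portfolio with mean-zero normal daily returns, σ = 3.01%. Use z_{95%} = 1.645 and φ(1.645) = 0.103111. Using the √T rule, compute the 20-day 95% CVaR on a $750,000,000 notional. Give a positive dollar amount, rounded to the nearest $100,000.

σ_{20d} = 3.01% × √20 = 13.461%.
ES multiplier = φ(z)/(1−α) = 0.103111/0.05 = 2.062.
ES = 13.461% × 2.062 = 27.757%; on $750,000,000: $208,177,500.

$208,200,000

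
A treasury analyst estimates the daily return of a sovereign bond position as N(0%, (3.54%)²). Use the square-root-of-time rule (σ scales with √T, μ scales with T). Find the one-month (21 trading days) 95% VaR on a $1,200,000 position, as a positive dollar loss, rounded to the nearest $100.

$320,200

At 95%, z = 1.645.
σ_{21d} = 3.54% × √21 = 16.222%.
VaR = 1.645 × 16.222% = 26.685%.
On $1,200,000: 0.26685 × $1,200,000 = $320,220.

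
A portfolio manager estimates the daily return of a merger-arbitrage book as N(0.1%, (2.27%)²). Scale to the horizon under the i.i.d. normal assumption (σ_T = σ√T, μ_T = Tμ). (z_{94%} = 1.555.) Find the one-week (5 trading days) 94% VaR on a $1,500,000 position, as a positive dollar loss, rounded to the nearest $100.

$110,900

σ_{5d} = 2.27% × √5 = 5.076%; μ_{5d} = 5 × 0.1% = 0.500%.
VaR = −(0.500%) + 1.555 × 5.076% = 7.393%.
On $1,500,000: 0.07393 × $1,500,000 = $110,895.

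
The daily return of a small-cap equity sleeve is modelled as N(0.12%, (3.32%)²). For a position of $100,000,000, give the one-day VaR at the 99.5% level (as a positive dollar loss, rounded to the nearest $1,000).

$8,432,000

At 99.5% one-sided, z = 2.576.
VaR = −μ + z·σ = −(0.12%) + 2.576 × 3.32% = 8.432%.
On $100,000,000: 0.08432 × $100,000,000 = $8,432,000.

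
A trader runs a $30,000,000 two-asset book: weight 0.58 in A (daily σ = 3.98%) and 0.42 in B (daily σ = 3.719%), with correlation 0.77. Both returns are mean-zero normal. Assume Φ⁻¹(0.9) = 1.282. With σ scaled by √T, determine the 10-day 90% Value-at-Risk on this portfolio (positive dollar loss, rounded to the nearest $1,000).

σ_p = √(0.58²·3.98² + 0.42²·3.719² + 2·0.77·0.58·0.42·3.98·3.719) = 3.650%.
σ_{10d} = 3.650% × √10 = 11.542%.
VaR = 1.282 × 11.542% = 14.797%; on $30,000,000 that is $4,439,100.

$4,439,000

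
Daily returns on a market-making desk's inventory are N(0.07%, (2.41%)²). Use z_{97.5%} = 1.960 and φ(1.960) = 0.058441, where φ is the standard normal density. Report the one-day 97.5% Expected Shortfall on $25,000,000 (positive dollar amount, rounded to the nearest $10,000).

Tail multiplier: φ(z)/(1−α) = 0.058441 / 0.025 = 2.338.
ES = −(0.07%) + 2.41% × 2.338 = 5.565%.
On $25,000,000: 0.05565 × $25,000,000 = $1,391,250.

$1,390,000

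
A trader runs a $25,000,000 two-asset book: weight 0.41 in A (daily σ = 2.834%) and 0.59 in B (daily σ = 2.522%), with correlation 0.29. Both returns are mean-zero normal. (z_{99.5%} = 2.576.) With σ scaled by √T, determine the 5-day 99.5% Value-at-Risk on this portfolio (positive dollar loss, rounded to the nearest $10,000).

σ_p = √(0.41²·2.834² + 0.59²·2.522² + 2·0.29·0.41·0.59·2.834·2.522) = 2.137%.
σ_{5d} = 2.137% × √5 = 4.778%.
VaR = 2.576 × 4.778% = 12.308%; on $25,000,000 that is $3,077,000.

$3,080,000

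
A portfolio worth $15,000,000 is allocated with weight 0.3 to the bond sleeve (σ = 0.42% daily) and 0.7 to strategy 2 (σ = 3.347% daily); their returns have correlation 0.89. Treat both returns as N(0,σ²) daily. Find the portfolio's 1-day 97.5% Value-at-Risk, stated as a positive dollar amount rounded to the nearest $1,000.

σ_p² = 0.3²·0.42² + 0.7²·3.347² + 2·0.89·0.3·0.7·0.42·3.347 = 6.0305 (%²).
σ_p = √6.0305 = 2.456%.
At 97.5%, z = 1.960.
VaR = 1.960 × 2.456% = 4.814%; on $15,000,000 that is $722,100.

$722,000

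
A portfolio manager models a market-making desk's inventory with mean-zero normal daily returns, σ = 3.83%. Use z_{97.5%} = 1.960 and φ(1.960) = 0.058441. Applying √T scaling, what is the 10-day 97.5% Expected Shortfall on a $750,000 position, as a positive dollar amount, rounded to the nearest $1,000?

$212,000

σ_{10d} = 3.83% × √10 = 12.112%.
ES multiplier = φ(z)/(1−α) = 0.058441/0.025 = 2.338.
ES = 12.112% × 2.338 = 28.318%; on $750,000: $212,385.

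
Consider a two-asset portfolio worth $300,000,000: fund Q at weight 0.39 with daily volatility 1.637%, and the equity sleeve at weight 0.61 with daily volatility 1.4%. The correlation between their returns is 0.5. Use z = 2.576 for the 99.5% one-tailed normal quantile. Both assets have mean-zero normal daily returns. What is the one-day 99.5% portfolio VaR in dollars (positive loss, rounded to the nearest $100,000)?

$10,000,000

σ_p² = 0.39²·1.637² + 0.61²·1.4² + 2·0.5·0.39·0.61·1.637·1.4 = 1.6821 (%²).
σ_p = √1.6821 = 1.297%.
VaR = 2.576 × 1.297% = 3.341%; on $300,000,000 that is $10,023,000.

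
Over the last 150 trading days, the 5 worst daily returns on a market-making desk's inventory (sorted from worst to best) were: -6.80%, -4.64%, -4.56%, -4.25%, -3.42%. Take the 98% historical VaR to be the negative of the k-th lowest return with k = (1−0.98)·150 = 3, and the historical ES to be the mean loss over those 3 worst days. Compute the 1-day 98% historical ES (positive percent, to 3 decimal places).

The 3 worst returns sum to -16.00%.
ES = −(-16.00%) / 3 = 5.3333…% ≈ 5.333%.

5.333%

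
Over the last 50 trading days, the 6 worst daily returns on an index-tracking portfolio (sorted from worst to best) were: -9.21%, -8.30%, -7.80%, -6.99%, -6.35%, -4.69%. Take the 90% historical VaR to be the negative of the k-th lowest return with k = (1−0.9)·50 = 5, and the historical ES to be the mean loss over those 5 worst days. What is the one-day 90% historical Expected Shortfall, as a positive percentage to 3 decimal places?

7.730%

The 5 worst returns sum to -38.65%.
ES = −(-38.65%) / 5 = 7.73% ≈ 7.730%.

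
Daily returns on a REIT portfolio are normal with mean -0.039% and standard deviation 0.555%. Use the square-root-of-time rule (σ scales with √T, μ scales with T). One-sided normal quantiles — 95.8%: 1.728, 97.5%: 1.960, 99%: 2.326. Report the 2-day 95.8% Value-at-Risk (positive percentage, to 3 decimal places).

σ_{2d} = 0.555% × √2 = 0.785%; μ_{2d} = 2 × -0.039% = -0.078%.
VaR = −(-0.078%) + 1.728 × 0.785% = 1.434%.

1.434%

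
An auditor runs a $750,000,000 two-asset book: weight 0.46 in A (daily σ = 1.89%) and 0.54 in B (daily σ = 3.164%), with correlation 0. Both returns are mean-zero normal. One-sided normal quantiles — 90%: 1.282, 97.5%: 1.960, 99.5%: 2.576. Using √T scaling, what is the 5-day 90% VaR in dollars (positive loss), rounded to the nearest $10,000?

$41,220,000

σ_p = √(0.46²·1.89² + 0.54²·3.164² + 2·0·0.46·0.54·1.89·3.164) = 1.917%.
σ_{5d} = 1.917% × √5 = 4.287%.
VaR = 1.282 × 4.287% = 5.496%; on $750,000,000 that is $41,220,000.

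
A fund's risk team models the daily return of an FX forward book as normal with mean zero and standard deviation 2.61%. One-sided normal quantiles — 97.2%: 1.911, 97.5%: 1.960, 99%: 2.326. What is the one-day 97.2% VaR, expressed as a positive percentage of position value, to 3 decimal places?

VaR = z·σ = 1.911 × 2.61% = 4.988%.

4.988%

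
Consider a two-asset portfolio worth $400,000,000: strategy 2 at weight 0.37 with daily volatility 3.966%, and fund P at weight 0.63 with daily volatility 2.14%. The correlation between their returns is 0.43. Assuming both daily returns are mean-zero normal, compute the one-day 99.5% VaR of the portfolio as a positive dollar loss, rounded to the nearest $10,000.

$24,540,000

σ_p² = 0.37²·3.966² + 0.63²·2.14² + 2·0.43·0.37·0.63·3.966·2.14 = 5.6724 (%²).
σ_p = √5.6724 = 2.382%.
At 99.5%, z = 2.576.
VaR = 2.576 × 2.382% = 6.136%; on $400,000,000 that is $24,544,000.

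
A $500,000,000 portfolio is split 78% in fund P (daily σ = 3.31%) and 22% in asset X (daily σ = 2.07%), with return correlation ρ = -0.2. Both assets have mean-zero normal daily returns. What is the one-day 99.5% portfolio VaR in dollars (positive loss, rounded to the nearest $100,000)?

$32,600,000

σ_p² = 0.78²·3.31² + 0.22²·2.07² + 2·-0.2·0.78·0.22·3.31·2.07 = 6.4028 (%²).
σ_p = √6.4028 = 2.530%.
At 99.5%, z = 2.576.
VaR = 2.576 × 2.530% = 6.517%; on $500,000,000 that is $32,585,000.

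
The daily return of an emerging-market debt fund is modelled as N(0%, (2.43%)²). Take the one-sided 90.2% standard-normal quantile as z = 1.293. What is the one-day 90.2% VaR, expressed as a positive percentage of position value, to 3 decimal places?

3.142%

VaR = z·σ = 1.293 × 2.43% = 3.142%.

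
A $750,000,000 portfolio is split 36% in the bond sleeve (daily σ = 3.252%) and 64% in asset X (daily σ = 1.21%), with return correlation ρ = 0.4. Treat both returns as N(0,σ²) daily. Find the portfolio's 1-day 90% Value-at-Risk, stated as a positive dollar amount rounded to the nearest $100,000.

σ_p² = 0.36²·3.252² + 0.64²·1.21² + 2·0.4·0.36·0.64·3.252·1.21 = 2.6956 (%²).
σ_p = √2.6956 = 1.642%.
At 90%, z = 1.282.
VaR = 1.282 × 1.642% = 2.105%; on $750,000,000 that is $15,787,500.

$15,800,000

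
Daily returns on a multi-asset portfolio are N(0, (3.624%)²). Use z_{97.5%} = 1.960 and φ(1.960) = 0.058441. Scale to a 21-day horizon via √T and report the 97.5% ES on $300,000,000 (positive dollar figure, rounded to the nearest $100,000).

$116,500,000

σ_{21d} = 3.624% × √21 = 16.607%.
ES multiplier = φ(z)/(1−α) = 0.058441/0.025 = 2.338.
ES = 16.607% × 2.338 = 38.827%; on $300,000,000: $116,481,000.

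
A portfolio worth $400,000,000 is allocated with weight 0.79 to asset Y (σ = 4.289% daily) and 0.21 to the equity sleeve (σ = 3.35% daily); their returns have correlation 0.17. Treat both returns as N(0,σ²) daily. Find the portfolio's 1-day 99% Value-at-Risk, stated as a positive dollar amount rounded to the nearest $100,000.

σ_p² = 0.79²·4.289² + 0.21²·3.35² + 2·0.17·0.79·0.21·4.289·3.35 = 12.7860 (%²).
σ_p = √12.7860 = 3.576%.
At 99%, z = 2.326.
VaR = 2.326 × 3.576% = 8.318%; on $400,000,000 that is $33,272,000.

$33,300,000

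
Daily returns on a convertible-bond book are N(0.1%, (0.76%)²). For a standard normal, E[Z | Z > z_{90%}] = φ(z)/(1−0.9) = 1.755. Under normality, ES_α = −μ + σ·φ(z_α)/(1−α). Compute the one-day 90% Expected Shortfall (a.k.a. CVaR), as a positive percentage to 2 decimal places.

1.23%

ES = −(0.1%) + 0.76% × 1.755 = 1.234%.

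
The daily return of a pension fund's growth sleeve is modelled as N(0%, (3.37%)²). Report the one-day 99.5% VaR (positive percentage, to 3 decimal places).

At 99.5% one-sided, z = 2.576.
VaR = z·σ = 2.576 × 3.37% = 8.681%.

8.681%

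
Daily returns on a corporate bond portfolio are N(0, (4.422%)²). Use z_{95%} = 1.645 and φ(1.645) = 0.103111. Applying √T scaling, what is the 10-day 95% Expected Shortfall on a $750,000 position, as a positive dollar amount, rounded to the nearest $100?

$216,300

σ_{10d} = 4.422% × √10 = 13.984%.
ES multiplier = φ(z)/(1−α) = 0.103111/0.05 = 2.062.
ES = 13.984% × 2.062 = 28.835%; on $750,000: $216,262.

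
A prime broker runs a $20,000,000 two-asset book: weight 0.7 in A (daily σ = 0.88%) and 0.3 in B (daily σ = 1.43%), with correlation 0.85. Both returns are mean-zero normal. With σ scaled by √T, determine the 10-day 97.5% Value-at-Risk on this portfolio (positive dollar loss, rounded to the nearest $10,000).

σ_p = √(0.7²·0.88² + 0.3²·1.43² + 2·0.85·0.7·0.3·0.88·1.43) = 1.006%.
σ_{10d} = 1.006% × √10 = 3.181%.
z(97.5%) = 1.960.
VaR = 1.960 × 3.181% = 6.235%; on $20,000,000 that is $1,247,000.

$1,250,000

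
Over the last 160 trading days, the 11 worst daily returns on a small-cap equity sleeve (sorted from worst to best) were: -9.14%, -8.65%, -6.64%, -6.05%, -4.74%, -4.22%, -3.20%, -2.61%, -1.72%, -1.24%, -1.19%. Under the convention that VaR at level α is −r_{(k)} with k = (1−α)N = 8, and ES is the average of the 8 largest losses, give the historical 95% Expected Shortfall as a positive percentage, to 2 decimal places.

The 8 worst returns sum to -45.25%.
ES = −(-45.25%) / 8 = 5.65625% ≈ 5.66%.

5.66%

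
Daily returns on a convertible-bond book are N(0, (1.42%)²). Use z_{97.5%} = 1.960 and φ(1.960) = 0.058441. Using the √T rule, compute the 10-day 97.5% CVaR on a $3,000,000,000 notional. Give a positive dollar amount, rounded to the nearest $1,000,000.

σ_{10d} = 1.42% × √10 = 4.490%.
ES multiplier = φ(z)/(1−α) = 0.058441/0.025 = 2.338.
ES = 4.490% × 2.338 = 10.498%; on $3,000,000,000: $314,940,000.

$315,000,000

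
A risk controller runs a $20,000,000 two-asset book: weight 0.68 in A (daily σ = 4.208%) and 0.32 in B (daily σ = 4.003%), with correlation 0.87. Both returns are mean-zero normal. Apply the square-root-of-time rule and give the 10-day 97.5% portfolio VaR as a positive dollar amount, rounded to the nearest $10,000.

$4,990,000

σ_p = √(0.68²·4.208² + 0.32²·4.003² + 2·0.87·0.68·0.32·4.208·4.003) = 4.026%.
σ_{10d} = 4.026% × √10 = 12.731%.
z(97.5%) = 1.960.
VaR = 1.960 × 12.731% = 24.953%; on $20,000,000 that is $4,990,600.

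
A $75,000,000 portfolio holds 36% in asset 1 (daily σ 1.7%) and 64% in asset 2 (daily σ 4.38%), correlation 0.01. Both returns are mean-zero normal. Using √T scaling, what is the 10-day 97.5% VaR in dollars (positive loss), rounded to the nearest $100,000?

σ_p = √(0.36²·1.7² + 0.64²·4.38² + 2·0.01·0.36·0.64·1.7·4.38) = 2.875%.
σ_{10d} = 2.875% × √10 = 9.092%.
z(97.5%) = 1.960.
VaR = 1.960 × 9.092% = 17.820%; on $75,000,000 that is $13,365,000.

$13,400,000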